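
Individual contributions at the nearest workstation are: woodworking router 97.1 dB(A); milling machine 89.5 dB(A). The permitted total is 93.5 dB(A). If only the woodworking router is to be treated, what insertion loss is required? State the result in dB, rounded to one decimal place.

5.8 dB

The untreated sources together contribute 10^(89.5/10) = 8.913e+08, i.e. 89.50 dB(A).
The limit corresponds to 10^(93.5/10) = 2.239e+09; subtracting the fixed part leaves 1.347e+09 for the woodworking router, i.e. 91.30 dB(A).
Required insertion loss = 97.1 − 91.30 = 5.80 dB.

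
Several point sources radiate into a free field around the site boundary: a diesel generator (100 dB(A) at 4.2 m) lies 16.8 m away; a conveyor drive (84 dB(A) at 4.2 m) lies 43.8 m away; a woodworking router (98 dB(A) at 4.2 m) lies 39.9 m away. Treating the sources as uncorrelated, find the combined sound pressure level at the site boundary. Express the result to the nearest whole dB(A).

88 dB(A)

First find each source's level at the receiver (point-source: −20·log₁₀(r/r_ref)), then combine on an intensity basis.
diesel generator: 100 − 20·log₁₀(16.8/4.2) = 100 − 12.04 = 87.96 dB(A).
conveyor drive: 84 − 20·log₁₀(43.8/4.2) = 84 − 20.36 = 63.64 dB(A).
woodworking router: 98 − 20·log₁₀(39.9/4.2) = 98 − 19.55 = 78.45 dB(A).
Σ 10^(L/10) = 6.972e+08 → L_total = 10·log₁₀(6.972e+08) = 88.43 dB(A).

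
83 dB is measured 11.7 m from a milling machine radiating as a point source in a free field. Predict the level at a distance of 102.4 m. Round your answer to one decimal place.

For a point source, L₂ = L₁ − 20·log₁₀(r₂/r₁).
L₂ = 83 − 20·log₁₀(102.4/11.7) = 83 − 18.842 = 64.16 dB.

64.2 dB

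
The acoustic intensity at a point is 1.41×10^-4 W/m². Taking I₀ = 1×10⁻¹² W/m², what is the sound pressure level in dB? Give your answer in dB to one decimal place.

81.5 dB

I/I₀ = 1.41×10^-4/10⁻¹² = 1.41×10^8, and L = 10·log₁₀(I/I₀).
L = 10·(0.1492 + 8) = 81.49 dB.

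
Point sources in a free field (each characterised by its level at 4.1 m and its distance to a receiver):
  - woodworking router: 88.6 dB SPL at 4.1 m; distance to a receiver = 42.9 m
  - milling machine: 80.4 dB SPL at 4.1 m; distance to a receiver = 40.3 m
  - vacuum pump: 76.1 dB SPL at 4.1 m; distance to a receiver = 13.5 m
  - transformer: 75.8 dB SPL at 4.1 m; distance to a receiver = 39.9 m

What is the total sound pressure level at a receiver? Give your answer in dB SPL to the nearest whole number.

71 dB SPL

First find each source's level at the receiver (point-source: −20·log₁₀(r/r_ref)), then combine on an intensity basis.
woodworking router: 88.6 − 20·log₁₀(42.9/4.1) = 88.6 − 20.39 = 68.21 dB SPL.
milling machine: 80.4 − 20·log₁₀(40.3/4.1) = 80.4 − 19.85 = 60.55 dB SPL.
vacuum pump: 76.1 − 20·log₁₀(13.5/4.1) = 76.1 − 10.35 = 65.75 dB SPL.
transformer: 75.8 − 20·log₁₀(39.9/4.1) = 75.8 − 19.76 = 56.04 dB SPL.
Σ 10^(L/10) = 1.191e+07 → L_total = 10·log₁₀(1.191e+07) = 70.76 dB SPL.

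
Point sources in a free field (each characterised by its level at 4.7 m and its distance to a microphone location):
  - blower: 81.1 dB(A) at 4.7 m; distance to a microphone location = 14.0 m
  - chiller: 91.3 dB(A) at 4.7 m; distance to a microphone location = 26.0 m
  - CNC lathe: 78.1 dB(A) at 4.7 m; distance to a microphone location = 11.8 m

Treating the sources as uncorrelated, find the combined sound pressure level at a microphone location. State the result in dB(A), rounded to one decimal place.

78.4 dB(A)

Propagate each source to the receiver with L = L_ref − 20·log₁₀(r/r_ref), then add intensities.
blower: 81.1 − 20·log₁₀(14.0/4.7) = 81.1 − 9.48 = 71.62 dB(A).
chiller: 91.3 − 20·log₁₀(26.0/4.7) = 91.3 − 14.86 = 76.44 dB(A).
CNC lathe: 78.1 − 20·log₁₀(11.8/4.7) = 78.1 − 8.00 = 70.10 dB(A).
Σ 10^(L/10) = 6.884e+07 → L_total = 10·log₁₀(6.884e+07) = 78.38 dB(A).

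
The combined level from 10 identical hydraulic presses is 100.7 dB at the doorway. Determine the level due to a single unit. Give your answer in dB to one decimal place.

For N identical incoherent sources L_total = L₁ + 10·log₁₀ N, so L₁ = 100.7 − 10·log₁₀(10) = 100.7 − 10.000.

90.7 dB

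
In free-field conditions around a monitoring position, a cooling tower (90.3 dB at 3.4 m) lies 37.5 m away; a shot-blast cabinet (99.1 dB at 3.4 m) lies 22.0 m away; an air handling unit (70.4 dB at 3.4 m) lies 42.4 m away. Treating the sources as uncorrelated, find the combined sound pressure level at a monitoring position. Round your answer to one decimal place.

Apply inverse-square spreading to bring every level to the receiver, then sum 10^(L/10).
cooling tower: 90.3 − 20·log₁₀(37.5/3.4) = 90.3 − 20.85 = 69.45 dB.
shot-blast cabinet: 99.1 − 20·log₁₀(22.0/3.4) = 99.1 − 16.22 = 82.88 dB.
air handling unit: 70.4 − 20·log₁₀(42.4/3.4) = 70.4 − 21.92 = 48.48 dB.
Σ 10^(L/10) = 2.030e+08 → L_total = 10·log₁₀(2.030e+08) = 83.08 dB.

83.1 dB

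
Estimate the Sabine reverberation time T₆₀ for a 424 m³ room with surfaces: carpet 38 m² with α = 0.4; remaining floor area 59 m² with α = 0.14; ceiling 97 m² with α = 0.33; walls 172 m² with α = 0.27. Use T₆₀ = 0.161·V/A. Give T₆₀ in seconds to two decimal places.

A = Σ Sᵢαᵢ = 38·0.4 + 59·0.14 + 97·0.33 + 172·0.27 = 101.91 m².
T₆₀ = 0.161 × 424 / 101.91 = 0.670 s.

0.67 s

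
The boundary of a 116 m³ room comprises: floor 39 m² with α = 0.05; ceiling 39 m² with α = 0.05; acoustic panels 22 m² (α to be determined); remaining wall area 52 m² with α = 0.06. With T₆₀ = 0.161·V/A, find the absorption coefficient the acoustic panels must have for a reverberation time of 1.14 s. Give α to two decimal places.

From T₆₀ = 0.161·V/A, the target T₆₀ = 1.14 s needs A = 0.161·116/1.14 = 16.38 m².
Absorption from the other surfaces = 39·0.05 + 39·0.05 + 52·0.06 = 7.02 m², so the acoustic panels must supply 9.36 m² over 22 m².
α = 9.36/22 = 0.426.

0.43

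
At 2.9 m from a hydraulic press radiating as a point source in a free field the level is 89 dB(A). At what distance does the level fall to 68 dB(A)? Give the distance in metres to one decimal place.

Point-source spreading drops the level by 20·log₁₀(r₂/r₁); inverting, r₂/r₁ = 10^(ΔL/20).
r₂ = 2.9·10^((89−68)/20) = 2.9·10^(21.0/20) = 32.54 m.

32.5 m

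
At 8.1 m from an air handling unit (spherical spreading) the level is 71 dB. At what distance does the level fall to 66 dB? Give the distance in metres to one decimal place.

The 5.0 dB drop corresponds to a distance ratio of 10^(5.0/20) for a point source.
r₂ = 8.1·10^((71−66)/20) = 8.1·10^(5.0/20) = 14.40 m.

14.4 m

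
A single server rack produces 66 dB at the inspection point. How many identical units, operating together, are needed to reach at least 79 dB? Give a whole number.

20

The shortfall is 79 − 66 = 13.0 dB, and N units add 10·log₁₀ N, so need 10·log₁₀ N ≥ 13.0.
N ≥ 10^(13.0/10) = 19.953, so N = 20.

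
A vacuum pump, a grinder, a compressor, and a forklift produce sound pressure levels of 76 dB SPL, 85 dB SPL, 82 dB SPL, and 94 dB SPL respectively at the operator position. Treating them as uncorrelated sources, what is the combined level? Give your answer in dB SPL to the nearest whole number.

For uncorrelated sources the intensities add, so convert each level to linear form, sum, and take 10·log₁₀ of the total.
Σ 10^(L/10) = 10^(76/10) + 10^(85/10) + 10^(82/10) + 10^(94/10) = 3.026e+09.
L_total = 10·log₁₀(3.026e+09) = 94.81 dB SPL.

95 dB SPL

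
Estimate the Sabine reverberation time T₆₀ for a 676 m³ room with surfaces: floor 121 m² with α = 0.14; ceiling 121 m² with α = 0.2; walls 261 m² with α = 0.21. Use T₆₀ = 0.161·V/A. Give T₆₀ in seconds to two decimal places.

Summing Sᵢαᵢ: 121·0.14 + 121·0.2 + 261·0.21 = 95.95 m².
T₆₀ = 0.161·V/A = 0.161·676/95.95 = 1.134 s.

1.13 s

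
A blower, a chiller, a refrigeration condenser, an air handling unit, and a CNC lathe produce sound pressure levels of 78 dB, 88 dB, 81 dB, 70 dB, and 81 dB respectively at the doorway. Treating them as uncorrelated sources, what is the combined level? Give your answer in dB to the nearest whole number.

90 dB

For uncorrelated sources the intensities add, so convert each level to linear form, sum, and take 10·log₁₀ of the total.
Σ 10^(L/10) = 10^(78/10) + 10^(88/10) + 10^(81/10) + 10^(70/10) + 10^(81/10) = 9.558e+08.
L_total = 10·log₁₀(9.558e+08) = 89.80 dB.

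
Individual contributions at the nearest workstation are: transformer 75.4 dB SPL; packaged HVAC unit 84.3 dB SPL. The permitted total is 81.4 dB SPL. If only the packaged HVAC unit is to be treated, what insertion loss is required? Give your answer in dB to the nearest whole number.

Fixed contribution from the other source: Σ 10^(L/10) = 10^(75.4/10) = 3.467e+07 (75.40 dB SPL).
To meet 81.4 dB SPL overall, the treated packaged HVAC unit may contribute at most 10^(81.4/10) − 3.467e+07 = 1.034e+08, i.e. 80.14 dB SPL.
So the packaged HVAC unit must be reduced from 84.3 to 80.14 dB SPL: IL = 4.16 dB.

4 dB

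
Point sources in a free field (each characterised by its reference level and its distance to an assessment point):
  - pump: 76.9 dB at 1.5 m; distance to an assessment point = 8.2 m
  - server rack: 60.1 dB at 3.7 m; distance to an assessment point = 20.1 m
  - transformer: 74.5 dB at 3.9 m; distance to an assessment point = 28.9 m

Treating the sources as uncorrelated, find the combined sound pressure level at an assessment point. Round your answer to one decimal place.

First find each source's level at the receiver (point-source: −20·log₁₀(r/r_ref)), then combine on an intensity basis.
pump: 76.9 − 20·log₁₀(8.2/1.5) = 76.9 − 14.75 = 62.15 dB.
server rack: 60.1 − 20·log₁₀(20.1/3.7) = 60.1 − 14.70 = 45.40 dB.
transformer: 74.5 − 20·log₁₀(28.9/3.9) = 74.5 − 17.40 = 57.10 dB.
Σ 10^(L/10) = 2.187e+06 → L_total = 10·log₁₀(2.187e+06) = 63.40 dB.

63.4 dB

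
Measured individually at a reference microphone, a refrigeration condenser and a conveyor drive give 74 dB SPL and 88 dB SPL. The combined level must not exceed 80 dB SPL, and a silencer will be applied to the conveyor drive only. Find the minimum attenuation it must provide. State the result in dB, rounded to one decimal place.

Fixed contribution from the other source: Σ 10^(L/10) = 10^(74/10) = 2.512e+07 (74.00 dB SPL).
The limit corresponds to 10^(80/10) = 1.000e+08; subtracting the fixed part leaves 7.488e+07 for the conveyor drive, i.e. 78.74 dB SPL.
So the conveyor drive must be reduced from 88 to 78.74 dB SPL: IL = 9.26 dB.

9.3 dB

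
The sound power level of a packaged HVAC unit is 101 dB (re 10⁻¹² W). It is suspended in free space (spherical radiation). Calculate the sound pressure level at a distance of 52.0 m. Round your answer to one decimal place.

Free-field spherical radiation: L_p = L_w − 10·log₁₀(4π·r²), r = 52.0 m.
4π·r² = 3.398e+04 m², 10·log₁₀ of that is 45.312 dB.
L_p = 101 − 45.312 = 55.69 dB.

55.7 dB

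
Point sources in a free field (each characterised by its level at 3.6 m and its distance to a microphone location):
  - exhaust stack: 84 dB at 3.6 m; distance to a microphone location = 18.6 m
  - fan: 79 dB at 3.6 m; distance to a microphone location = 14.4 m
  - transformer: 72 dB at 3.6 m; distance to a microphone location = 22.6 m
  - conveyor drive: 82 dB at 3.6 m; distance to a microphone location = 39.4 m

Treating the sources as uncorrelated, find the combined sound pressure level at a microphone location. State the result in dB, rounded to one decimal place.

First find each source's level at the receiver (point-source: −20·log₁₀(r/r_ref)), then combine on an intensity basis.
exhaust stack: 84 − 20·log₁₀(18.6/3.6) = 84 − 14.26 = 69.74 dB.
fan: 79 − 20·log₁₀(14.4/3.6) = 79 − 12.04 = 66.96 dB.
transformer: 72 − 20·log₁₀(22.6/3.6) = 72 − 15.96 = 56.04 dB.
conveyor drive: 82 − 20·log₁₀(39.4/3.6) = 82 − 20.78 = 61.22 dB.
Σ 10^(L/10) = 1.610e+07 → L_total = 10·log₁₀(1.610e+07) = 72.07 dB.

72.1 dB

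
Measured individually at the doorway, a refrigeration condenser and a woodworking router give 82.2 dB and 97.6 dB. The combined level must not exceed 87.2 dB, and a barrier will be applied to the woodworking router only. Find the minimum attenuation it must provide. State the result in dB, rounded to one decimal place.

12.1 dB

The untreated sources together contribute 10^(82.2/10) = 1.660e+08, i.e. 82.20 dB.
To meet 87.2 dB overall, the treated woodworking router may contribute at most 10^(87.2/10) − 1.660e+08 = 3.588e+08, i.e. 85.55 dB.
Required insertion loss = 97.6 − 85.55 = 12.05 dB.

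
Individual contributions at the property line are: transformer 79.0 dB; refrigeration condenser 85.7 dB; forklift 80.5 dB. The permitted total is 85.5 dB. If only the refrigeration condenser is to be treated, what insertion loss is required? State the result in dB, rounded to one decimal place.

Everything except the refrigeration condenser sums to 10^(79.0/10) + 10^(80.5/10) = 1.916e+08 in linear terms, 82.82 dB.
To meet 85.5 dB overall, the treated refrigeration condenser may contribute at most 10^(85.5/10) − 1.916e+08 = 1.632e+08, i.e. 82.13 dB.
So the refrigeration condenser must be reduced from 85.7 to 82.13 dB: IL = 3.57 dB.

3.6 dB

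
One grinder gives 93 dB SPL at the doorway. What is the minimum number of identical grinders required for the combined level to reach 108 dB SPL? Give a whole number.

The shortfall is 108 − 93 = 15.0 dB, and N units add 10·log₁₀ N, so need 10·log₁₀ N ≥ 15.0.
N ≥ 10^(15.0/10) = 31.623, so N = 32.

32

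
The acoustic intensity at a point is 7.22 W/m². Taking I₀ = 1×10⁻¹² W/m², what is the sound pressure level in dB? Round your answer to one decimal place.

I/I₀ = 7.22/10⁻¹² = 7.22×10^12, and L = 10·log₁₀(I/I₀).
L = 10·(0.8585 + 12) = 128.59 dB.

128.6 dB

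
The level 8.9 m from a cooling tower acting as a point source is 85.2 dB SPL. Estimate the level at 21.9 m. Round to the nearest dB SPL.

77 dB SPL

Point-source attenuation: ΔL = 20·log₁₀(r₂/r₁) = 20·log₁₀(21.9/8.9) = 7.821 dB.
L₂ = 85.2 − 20·log₁₀(21.9/8.9) = 85.2 − 7.821 = 77.38 dB SPL.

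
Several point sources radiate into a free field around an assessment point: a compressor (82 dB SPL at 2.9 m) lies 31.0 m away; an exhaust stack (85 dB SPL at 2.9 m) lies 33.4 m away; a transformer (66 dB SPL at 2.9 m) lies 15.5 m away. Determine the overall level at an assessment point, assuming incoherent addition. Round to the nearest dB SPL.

66 dB SPL

Apply inverse-square spreading to bring every level to the receiver, then sum 10^(L/10).
compressor: 82 − 20·log₁₀(31.0/2.9) = 82 − 20.58 = 61.42 dB SPL.
exhaust stack: 85 − 20·log₁₀(33.4/2.9) = 85 − 21.23 = 63.77 dB SPL.
transformer: 66 − 20·log₁₀(15.5/2.9) = 66 − 14.56 = 51.44 dB SPL.
Σ 10^(L/10) = 3.910e+06 → L_total = 10·log₁₀(3.910e+06) = 65.92 dB SPL.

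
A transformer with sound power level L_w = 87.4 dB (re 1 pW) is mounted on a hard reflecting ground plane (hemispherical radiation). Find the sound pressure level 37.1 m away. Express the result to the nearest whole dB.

48 dB

Free-field hemispherical radiation: L_p = L_w − 10·log₁₀(2π·r²), r = 37.1 m.
2π·r² = 8648 m², 10·log₁₀ of that is 39.369 dB.
L_p = 87.4 − 39.369 = 48.03 dB.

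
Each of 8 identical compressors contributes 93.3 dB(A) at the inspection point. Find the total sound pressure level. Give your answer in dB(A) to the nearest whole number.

102 dB(A)

With 8 equal, uncorrelated contributions the intensity is 8× that of one unit, giving a rise of 10·log₁₀ 8.
L_total = 93.3 + 10·log₁₀(8) = 93.3 + 9.031 = 102.33 dB(A).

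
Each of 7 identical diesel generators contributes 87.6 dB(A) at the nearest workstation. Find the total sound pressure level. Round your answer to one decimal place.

With 7 equal, uncorrelated contributions the intensity is 7× that of one unit, giving a rise of 10·log₁₀ 7.
L_total = 87.6 + 10·log₁₀(7) = 87.6 + 8.451 = 96.05 dB(A).

96.1 dB(A)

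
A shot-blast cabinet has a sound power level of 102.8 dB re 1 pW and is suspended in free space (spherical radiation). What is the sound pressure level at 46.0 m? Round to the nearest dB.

L_p = L_w − 10·log₁₀(4π·r²) with r = 46.0 m.
4π·r² = 2.659e+04 m², 10·log₁₀ of that is 44.247 dB.
L_p = 102.8 − 44.247 = 58.55 dB.

59 dB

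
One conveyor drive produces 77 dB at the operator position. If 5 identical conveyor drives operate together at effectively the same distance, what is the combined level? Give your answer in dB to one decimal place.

84.0 dB

N identical incoherent sources raise the level by 10·log₁₀ N.
L_total = 77 + 10·log₁₀(5) = 77 + 6.990 = 83.99 dB.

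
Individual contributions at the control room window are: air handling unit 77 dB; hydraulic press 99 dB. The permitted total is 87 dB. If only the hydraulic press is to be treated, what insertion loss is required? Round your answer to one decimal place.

12.5 dB

The untreated sources together contribute 10^(77/10) = 5.012e+07, i.e. 77.00 dB.
To meet 87 dB overall, the treated hydraulic press may contribute at most 10^(87/10) − 5.012e+07 = 4.511e+08, i.e. 86.54 dB.
So the hydraulic press must be reduced from 99 to 86.54 dB: IL = 12.46 dB.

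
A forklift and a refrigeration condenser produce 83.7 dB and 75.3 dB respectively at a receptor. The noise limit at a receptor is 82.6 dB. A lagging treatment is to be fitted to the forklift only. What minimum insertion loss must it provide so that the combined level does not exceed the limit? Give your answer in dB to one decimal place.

Fixed contribution from the other source: Σ 10^(L/10) = 10^(75.3/10) = 3.388e+07 (75.30 dB).
To meet 82.6 dB overall, the treated forklift may contribute at most 10^(82.6/10) − 3.388e+07 = 1.481e+08, i.e. 81.71 dB.
Required insertion loss = 83.7 − 81.71 = 1.99 dB.

2.0 dB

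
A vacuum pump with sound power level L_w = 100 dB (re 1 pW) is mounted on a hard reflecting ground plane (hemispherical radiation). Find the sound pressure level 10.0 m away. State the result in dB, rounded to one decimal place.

Free-field hemispherical radiation: L_p = L_w − 10·log₁₀(2π·r²), r = 10.0 m.
2π·r² = 628.3 m², 10·log₁₀ of that is 27.982 dB.
L_p = 100 − 27.982 = 72.02 dB.

72.0 dB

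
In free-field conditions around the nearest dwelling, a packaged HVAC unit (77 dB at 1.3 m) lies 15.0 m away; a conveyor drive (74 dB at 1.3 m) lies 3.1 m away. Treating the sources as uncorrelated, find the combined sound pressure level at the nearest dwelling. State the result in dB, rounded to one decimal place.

66.8 dB

First find each source's level at the receiver (point-source: −20·log₁₀(r/r_ref)), then combine on an intensity basis.
packaged HVAC unit: 77 − 20·log₁₀(15.0/1.3) = 77 − 21.24 = 55.76 dB.
conveyor drive: 74 − 20·log₁₀(3.1/1.3) = 74 − 7.55 = 66.45 dB.
Σ 10^(L/10) = 4.794e+06 → L_total = 10·log₁₀(4.794e+06) = 66.81 dB.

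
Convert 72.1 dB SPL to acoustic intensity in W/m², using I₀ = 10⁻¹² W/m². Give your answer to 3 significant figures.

1.62e-05 W/m²

L = 10·log₁₀(I/I₀) ⇒ I = I₀·10^(L/10) = 10⁻¹² × 10^7.21.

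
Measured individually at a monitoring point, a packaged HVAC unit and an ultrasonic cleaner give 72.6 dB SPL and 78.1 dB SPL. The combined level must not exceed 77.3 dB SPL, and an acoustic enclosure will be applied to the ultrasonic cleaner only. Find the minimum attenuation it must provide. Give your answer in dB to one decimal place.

The untreated sources together contribute 10^(72.6/10) = 1.820e+07, i.e. 72.60 dB SPL.
The limit corresponds to 10^(77.3/10) = 5.370e+07; subtracting the fixed part leaves 3.551e+07 for the ultrasonic cleaner, i.e. 75.50 dB SPL.
Required insertion loss = 78.1 − 75.50 = 2.60 dB.

2.6 dB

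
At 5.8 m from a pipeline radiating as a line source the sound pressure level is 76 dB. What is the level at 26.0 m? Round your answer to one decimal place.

69.5 dB

Cylindrical spreading from a line source gives a 10·log₁₀(r₂/r₁) drop.
L₂ = 76 − 10·log₁₀(26.0/5.8) = 76 − 6.515 = 69.48 dB.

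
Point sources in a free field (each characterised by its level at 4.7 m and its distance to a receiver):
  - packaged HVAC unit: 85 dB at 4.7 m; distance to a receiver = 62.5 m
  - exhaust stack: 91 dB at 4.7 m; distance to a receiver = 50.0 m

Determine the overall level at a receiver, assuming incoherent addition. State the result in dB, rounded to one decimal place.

First find each source's level at the receiver (point-source: −20·log₁₀(r/r_ref)), then combine on an intensity basis.
packaged HVAC unit: 85 − 20·log₁₀(62.5/4.7) = 85 − 22.48 = 62.52 dB.
exhaust stack: 91 − 20·log₁₀(50.0/4.7) = 91 − 20.54 = 70.46 dB.
Σ 10^(L/10) = 1.291e+07 → L_total = 10·log₁₀(1.291e+07) = 71.11 dB.

71.1 dB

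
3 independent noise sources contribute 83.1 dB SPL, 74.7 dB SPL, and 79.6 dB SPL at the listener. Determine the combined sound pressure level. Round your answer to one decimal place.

Incoherent sources combine by intensity addition: L_total = 10·log₁₀(Σ 10^(L_i/10)).
Σ 10^(L/10) = 10^(83.1/10) + 10^(74.7/10) + 10^(79.6/10) = 3.249e+08.
L_total = 10·log₁₀(3.249e+08) = 85.12 dB SPL.

85.1 dB SPL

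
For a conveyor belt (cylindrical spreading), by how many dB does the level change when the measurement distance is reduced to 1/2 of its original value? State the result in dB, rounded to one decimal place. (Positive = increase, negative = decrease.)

Line-source spreading: ΔL = −10·log₁₀(r₂/r₁).
ΔL = −10·log₁₀(0.5) = +3.01 dB.

+3.0 dB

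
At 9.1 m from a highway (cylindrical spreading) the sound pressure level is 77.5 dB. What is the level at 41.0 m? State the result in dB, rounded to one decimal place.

Cylindrical spreading from a line source gives a 10·log₁₀(r₂/r₁) drop.
L₂ = 77.5 − 10·log₁₀(41.0/9.1) = 77.5 − 6.537 = 70.96 dB.

71.0 dB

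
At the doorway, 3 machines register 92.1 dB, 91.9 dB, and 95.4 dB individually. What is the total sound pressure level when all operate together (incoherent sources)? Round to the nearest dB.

For uncorrelated sources the intensities add, so convert each level to linear form, sum, and take 10·log₁₀ of the total.
Σ 10^(L/10) = 10^(92.1/10) + 10^(91.9/10) + 10^(95.4/10) = 6.638e+09.
L_total = 10·log₁₀(6.638e+09) = 98.22 dB.

98 dB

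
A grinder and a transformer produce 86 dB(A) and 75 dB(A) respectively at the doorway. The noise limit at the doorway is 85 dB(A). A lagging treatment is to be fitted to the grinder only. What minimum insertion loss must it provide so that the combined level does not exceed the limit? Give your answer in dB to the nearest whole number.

Fixed contribution from the other source: Σ 10^(L/10) = 10^(75/10) = 3.162e+07 (75.00 dB(A)).
To meet 85 dB(A) overall, the treated grinder may contribute at most 10^(85/10) − 3.162e+07 = 2.846e+08, i.e. 84.54 dB(A).
So the grinder must be reduced from 86 to 84.54 dB(A): IL = 1.46 dB.

1 dB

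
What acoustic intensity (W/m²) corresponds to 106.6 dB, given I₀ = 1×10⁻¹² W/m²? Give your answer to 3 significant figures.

0.0457 W/m²

L = 10·log₁₀(I/I₀) ⇒ I = I₀·10^(L/10) = 10⁻¹² × 10^10.66.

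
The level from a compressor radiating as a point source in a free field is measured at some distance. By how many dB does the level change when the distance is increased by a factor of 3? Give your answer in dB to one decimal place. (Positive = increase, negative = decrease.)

-9.5 dB

With spherical spreading the level changes by −20·log₁₀(r₂/r₁).
ΔL = −20·log₁₀(3) = -9.54 dB.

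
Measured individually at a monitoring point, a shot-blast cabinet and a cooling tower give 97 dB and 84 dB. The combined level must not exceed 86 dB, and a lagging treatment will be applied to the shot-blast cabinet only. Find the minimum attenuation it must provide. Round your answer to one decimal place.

15.3 dB

Everything except the shot-blast cabinet sums to 10^(84/10) = 2.512e+08 in linear terms, 84.00 dB.
To meet 86 dB overall, the treated shot-blast cabinet may contribute at most 10^(86/10) − 2.512e+08 = 1.469e+08, i.e. 81.67 dB.
Required insertion loss = 97 − 81.67 = 15.33 dB.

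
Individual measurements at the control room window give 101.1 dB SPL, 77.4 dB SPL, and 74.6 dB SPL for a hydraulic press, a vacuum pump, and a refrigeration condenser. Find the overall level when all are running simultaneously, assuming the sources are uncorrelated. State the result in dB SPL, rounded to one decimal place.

For uncorrelated sources the intensities add, so convert each level to linear form, sum, and take 10·log₁₀ of the total.
Σ 10^(L/10) = 10^(101.1/10) + 10^(77.4/10) + 10^(74.6/10) = 1.297e+10.
L_total = 10·log₁₀(1.297e+10) = 101.13 dB SPL.

101.1 dB SPL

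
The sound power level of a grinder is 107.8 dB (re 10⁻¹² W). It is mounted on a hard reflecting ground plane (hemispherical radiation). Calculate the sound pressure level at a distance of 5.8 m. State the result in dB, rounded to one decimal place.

The power spreads over a hemisphere of area 2π·r², so L_p = L_w − 10·log₁₀(2π·r²).
2π·r² = 211.4 m², 10·log₁₀ of that is 23.250 dB.
L_p = 107.8 − 23.250 = 84.55 dB.

84.5 dB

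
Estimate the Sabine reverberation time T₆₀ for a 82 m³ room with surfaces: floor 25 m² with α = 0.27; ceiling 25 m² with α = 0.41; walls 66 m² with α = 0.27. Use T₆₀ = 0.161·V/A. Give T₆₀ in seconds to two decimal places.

0.38 s

Summing Sᵢαᵢ: 25·0.27 + 25·0.41 + 66·0.27 = 34.82 m².
T₆₀ = 0.161 × 82 / 34.82 = 0.379 s.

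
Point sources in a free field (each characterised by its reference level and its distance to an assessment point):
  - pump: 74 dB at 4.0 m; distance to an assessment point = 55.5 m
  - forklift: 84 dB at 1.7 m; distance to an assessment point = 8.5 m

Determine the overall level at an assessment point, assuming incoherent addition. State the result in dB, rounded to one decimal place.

Propagate each source to the receiver with L = L_ref − 20·log₁₀(r/r_ref), then add intensities.
pump: 74 − 20·log₁₀(55.5/4.0) = 74 − 22.84 = 51.16 dB.
forklift: 84 − 20·log₁₀(8.5/1.7) = 84 − 13.98 = 70.02 dB.
Σ 10^(L/10) = 1.018e+07 → L_total = 10·log₁₀(1.018e+07) = 70.08 dB.

70.1 dB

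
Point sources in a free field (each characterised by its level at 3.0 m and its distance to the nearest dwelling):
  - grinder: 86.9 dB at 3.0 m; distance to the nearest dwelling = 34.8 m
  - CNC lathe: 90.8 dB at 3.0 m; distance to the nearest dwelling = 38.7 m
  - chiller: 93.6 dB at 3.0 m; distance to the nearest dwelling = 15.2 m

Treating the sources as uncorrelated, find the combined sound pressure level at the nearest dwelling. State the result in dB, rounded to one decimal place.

Propagate each source to the receiver with L = L_ref − 20·log₁₀(r/r_ref), then add intensities.
grinder: 86.9 − 20·log₁₀(34.8/3.0) = 86.9 − 21.29 = 65.61 dB.
CNC lathe: 90.8 − 20·log₁₀(38.7/3.0) = 90.8 − 22.21 = 68.59 dB.
chiller: 93.6 − 20·log₁₀(15.2/3.0) = 93.6 − 14.09 = 79.51 dB.
Σ 10^(L/10) = 1.001e+08 → L_total = 10·log₁₀(1.001e+08) = 80.00 dB.

80.0 dB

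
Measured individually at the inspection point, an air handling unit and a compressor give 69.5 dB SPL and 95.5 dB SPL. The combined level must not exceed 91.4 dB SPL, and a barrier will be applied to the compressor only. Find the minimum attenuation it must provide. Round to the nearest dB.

Fixed contribution from the other source: Σ 10^(L/10) = 10^(69.5/10) = 8.913e+06 (69.50 dB SPL).
The limit corresponds to 10^(91.4/10) = 1.380e+09; subtracting the fixed part leaves 1.371e+09 for the compressor, i.e. 91.37 dB SPL.
Required insertion loss = 95.5 − 91.37 = 4.13 dB.

4 dB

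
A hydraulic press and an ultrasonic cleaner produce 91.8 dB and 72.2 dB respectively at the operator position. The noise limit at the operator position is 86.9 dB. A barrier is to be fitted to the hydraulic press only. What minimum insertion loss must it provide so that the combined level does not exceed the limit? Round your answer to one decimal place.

The untreated sources together contribute 10^(72.2/10) = 1.660e+07, i.e. 72.20 dB.
The limit corresponds to 10^(86.9/10) = 4.898e+08; subtracting the fixed part leaves 4.732e+08 for the hydraulic press, i.e. 86.75 dB.
So the hydraulic press must be reduced from 91.8 to 86.75 dB: IL = 5.05 dB.

5.0 dB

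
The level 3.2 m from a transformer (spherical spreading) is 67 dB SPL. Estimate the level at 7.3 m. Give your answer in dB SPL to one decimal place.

For a point source, L₂ = L₁ − 20·log₁₀(r₂/r₁).
L₂ = 67 − 20·log₁₀(7.3/3.2) = 67 − 7.163 = 59.84 dB SPL.

59.8 dB SPL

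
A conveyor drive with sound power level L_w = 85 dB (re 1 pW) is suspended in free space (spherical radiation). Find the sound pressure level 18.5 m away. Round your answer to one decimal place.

48.7 dB

Free-field spherical radiation: L_p = L_w − 10·log₁₀(4π·r²), r = 18.5 m.
4π·r² = 4301 m², 10·log₁₀ of that is 36.336 dB.
L_p = 85 − 36.336 = 48.66 dB.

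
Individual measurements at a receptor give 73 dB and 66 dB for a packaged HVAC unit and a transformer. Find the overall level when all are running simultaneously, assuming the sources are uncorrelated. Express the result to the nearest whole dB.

For uncorrelated sources the intensities add, so convert each level to linear form, sum, and take 10·log₁₀ of the total.
Σ 10^(L/10) = 10^(73/10) + 10^(66/10) = 2.393e+07.
L_total = 10·log₁₀(2.393e+07) = 73.79 dB.

74 dB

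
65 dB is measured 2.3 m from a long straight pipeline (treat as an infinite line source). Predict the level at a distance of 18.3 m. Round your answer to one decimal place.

Cylindrical spreading from a line source gives a 10·log₁₀(r₂/r₁) drop.
L₂ = 65 − 10·log₁₀(18.3/2.3) = 65 − 9.007 = 55.99 dB.

56.0 dB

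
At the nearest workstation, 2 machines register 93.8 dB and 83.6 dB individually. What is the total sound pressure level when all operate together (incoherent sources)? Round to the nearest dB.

94 dB

Incoherent sources combine by intensity addition: L_total = 10·log₁₀(Σ 10^(L_i/10)).
Σ 10^(L/10) = 10^(93.8/10) + 10^(83.6/10) = 2.628e+09.
L_total = 10·log₁₀(2.628e+09) = 94.20 dB.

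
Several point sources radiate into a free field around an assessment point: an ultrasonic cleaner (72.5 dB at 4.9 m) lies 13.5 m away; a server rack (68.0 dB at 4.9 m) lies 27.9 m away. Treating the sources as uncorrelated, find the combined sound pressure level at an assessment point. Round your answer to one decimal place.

First find each source's level at the receiver (point-source: −20·log₁₀(r/r_ref)), then combine on an intensity basis.
ultrasonic cleaner: 72.5 − 20·log₁₀(13.5/4.9) = 72.5 − 8.80 = 63.70 dB.
server rack: 68.0 − 20·log₁₀(27.9/4.9) = 68.0 − 15.11 = 52.89 dB.
Σ 10^(L/10) = 2.537e+06 → L_total = 10·log₁₀(2.537e+06) = 64.04 dB.

64.0 dB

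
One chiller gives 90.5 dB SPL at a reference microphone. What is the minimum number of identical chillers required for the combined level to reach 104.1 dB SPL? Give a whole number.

Need L₁ + 10·log₁₀ N ≥ 104.1, i.e. log₁₀ N ≥ 1.36.
N ≥ 10^(13.6/10) = 22.909, so N = 23.

23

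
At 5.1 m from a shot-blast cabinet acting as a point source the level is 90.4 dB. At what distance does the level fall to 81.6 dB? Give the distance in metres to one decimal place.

14.0 m

The 8.8 dB drop corresponds to a distance ratio of 10^(8.8/20) for a point source.
r₂ = 5.1·10^((90.4−81.6)/20) = 5.1·10^(8.8/20) = 14.05 m.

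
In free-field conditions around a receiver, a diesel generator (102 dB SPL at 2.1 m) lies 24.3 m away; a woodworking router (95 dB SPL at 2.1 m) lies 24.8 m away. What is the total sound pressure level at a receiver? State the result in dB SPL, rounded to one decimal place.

Apply inverse-square spreading to bring every level to the receiver, then sum 10^(L/10).
diesel generator: 102 − 20·log₁₀(24.3/2.1) = 102 − 21.27 = 80.73 dB SPL.
woodworking router: 95 − 20·log₁₀(24.8/2.1) = 95 − 21.44 = 73.56 dB SPL.
Σ 10^(L/10) = 1.410e+08 → L_total = 10·log₁₀(1.410e+08) = 81.49 dB SPL.

81.5 dB SPL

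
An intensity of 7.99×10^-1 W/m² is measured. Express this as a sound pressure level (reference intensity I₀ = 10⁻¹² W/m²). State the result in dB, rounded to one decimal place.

Dividing by I₀ shifts the exponent by 12: I/I₀ = 7.99×10^11.
L = 10·(0.9025 + 11) = 119.03 dB.

119.0 dB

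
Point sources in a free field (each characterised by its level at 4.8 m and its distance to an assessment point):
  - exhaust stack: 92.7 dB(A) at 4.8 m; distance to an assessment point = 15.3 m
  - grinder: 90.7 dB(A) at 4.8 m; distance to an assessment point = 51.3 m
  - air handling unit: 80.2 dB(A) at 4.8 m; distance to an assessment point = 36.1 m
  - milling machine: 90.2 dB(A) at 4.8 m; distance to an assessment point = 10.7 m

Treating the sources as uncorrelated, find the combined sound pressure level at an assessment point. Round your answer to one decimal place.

86.1 dB(A)

Propagate each source to the receiver with L = L_ref − 20·log₁₀(r/r_ref), then add intensities.
exhaust stack: 92.7 − 20·log₁₀(15.3/4.8) = 92.7 − 10.07 = 82.63 dB(A).
grinder: 90.7 − 20·log₁₀(51.3/4.8) = 90.7 − 20.58 = 70.12 dB(A).
air handling unit: 80.2 − 20·log₁₀(36.1/4.8) = 80.2 − 17.53 = 62.67 dB(A).
milling machine: 90.2 − 20·log₁₀(10.7/4.8) = 90.2 − 6.96 = 83.24 dB(A).
Σ 10^(L/10) = 4.061e+08 → L_total = 10·log₁₀(4.061e+08) = 86.09 dB(A).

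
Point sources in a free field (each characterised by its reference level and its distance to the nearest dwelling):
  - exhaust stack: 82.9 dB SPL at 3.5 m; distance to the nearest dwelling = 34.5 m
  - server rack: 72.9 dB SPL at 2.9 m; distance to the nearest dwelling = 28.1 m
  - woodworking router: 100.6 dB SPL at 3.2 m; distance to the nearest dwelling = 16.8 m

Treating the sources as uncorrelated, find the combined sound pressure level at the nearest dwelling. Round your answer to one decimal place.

First find each source's level at the receiver (point-source: −20·log₁₀(r/r_ref)), then combine on an intensity basis.
exhaust stack: 82.9 − 20·log₁₀(34.5/3.5) = 82.9 − 19.88 = 63.02 dB SPL.
server rack: 72.9 − 20·log₁₀(28.1/2.9) = 72.9 − 19.73 = 53.17 dB SPL.
woodworking router: 100.6 − 20·log₁₀(16.8/3.2) = 100.6 − 14.40 = 86.20 dB SPL.
Σ 10^(L/10) = 4.188e+08 → L_total = 10·log₁₀(4.188e+08) = 86.22 dB SPL.

86.2 dB SPL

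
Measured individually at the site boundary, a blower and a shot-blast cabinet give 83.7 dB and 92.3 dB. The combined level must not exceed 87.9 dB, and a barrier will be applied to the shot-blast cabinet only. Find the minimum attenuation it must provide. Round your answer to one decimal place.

The untreated sources together contribute 10^(83.7/10) = 2.344e+08, i.e. 83.70 dB.
To meet 87.9 dB overall, the treated shot-blast cabinet may contribute at most 10^(87.9/10) − 2.344e+08 = 3.822e+08, i.e. 85.82 dB.
Required insertion loss = 92.3 − 85.82 = 6.48 dB.

6.5 dB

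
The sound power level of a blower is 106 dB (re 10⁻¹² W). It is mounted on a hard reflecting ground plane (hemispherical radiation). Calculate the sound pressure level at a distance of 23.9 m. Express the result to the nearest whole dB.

The power spreads over a hemisphere of area 2π·r², so L_p = L_w − 10·log₁₀(2π·r²).
2π·r² = 3589 m², 10·log₁₀ of that is 35.550 dB.
L_p = 106 − 35.550 = 70.45 dB.

70 dB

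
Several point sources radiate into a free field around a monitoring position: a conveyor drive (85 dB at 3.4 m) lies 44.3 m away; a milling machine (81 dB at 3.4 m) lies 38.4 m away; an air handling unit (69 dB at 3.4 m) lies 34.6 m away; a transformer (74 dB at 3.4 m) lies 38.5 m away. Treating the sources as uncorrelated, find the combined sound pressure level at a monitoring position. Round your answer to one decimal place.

64.9 dB

Propagate each source to the receiver with L = L_ref − 20·log₁₀(r/r_ref), then add intensities.
conveyor drive: 85 − 20·log₁₀(44.3/3.4) = 85 − 22.30 = 62.70 dB.
milling machine: 81 − 20·log₁₀(38.4/3.4) = 81 − 21.06 = 59.94 dB.
air handling unit: 69 − 20·log₁₀(34.6/3.4) = 69 − 20.15 = 48.85 dB.
transformer: 74 − 20·log₁₀(38.5/3.4) = 74 − 21.08 = 52.92 dB.
Σ 10^(L/10) = 3.122e+06 → L_total = 10·log₁₀(3.122e+06) = 64.94 dB.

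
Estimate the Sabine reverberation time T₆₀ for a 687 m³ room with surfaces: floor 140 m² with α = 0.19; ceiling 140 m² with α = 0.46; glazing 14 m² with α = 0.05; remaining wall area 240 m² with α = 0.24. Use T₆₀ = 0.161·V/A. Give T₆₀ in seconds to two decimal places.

0.74 s

Total absorption A = 140·0.19 + 140·0.46 + 14·0.05 + 240·0.24 = 149.30 m² sabins.
T₆₀ = 0.161·V/A = 0.161·687/149.30 = 0.741 s.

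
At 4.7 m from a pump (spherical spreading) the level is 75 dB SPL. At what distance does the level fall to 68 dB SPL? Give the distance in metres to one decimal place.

For a point source L₁ − L₂ = 20·log₁₀(r₂/r₁), so r₂ = r₁·10^((L₁−L₂)/20).
r₂ = 4.7·10^((75−68)/20) = 4.7·10^(7.0/20) = 10.52 m.

10.5 m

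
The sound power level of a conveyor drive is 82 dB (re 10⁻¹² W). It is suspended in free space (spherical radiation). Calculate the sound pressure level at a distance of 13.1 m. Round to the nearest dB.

L_p = L_w − 10·log₁₀(4π·r²) with r = 13.1 m.
4π·r² = 2157 m², 10·log₁₀ of that is 33.338 dB.
L_p = 82 − 33.338 = 48.66 dB.

49 dB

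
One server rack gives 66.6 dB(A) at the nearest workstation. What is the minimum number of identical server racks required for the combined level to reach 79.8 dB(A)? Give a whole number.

21

Need L₁ + 10·log₁₀ N ≥ 79.8, i.e. log₁₀ N ≥ 1.32.
N ≥ 10^(13.2/10) = 20.893, so N = 21.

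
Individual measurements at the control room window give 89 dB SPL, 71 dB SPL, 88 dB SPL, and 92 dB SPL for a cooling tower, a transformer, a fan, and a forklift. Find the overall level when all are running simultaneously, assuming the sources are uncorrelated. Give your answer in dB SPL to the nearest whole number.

95 dB SPL

For uncorrelated sources the intensities add, so convert each level to linear form, sum, and take 10·log₁₀ of the total.
Σ 10^(L/10) = 10^(89/10) + 10^(71/10) + 10^(88/10) + 10^(92/10) = 3.023e+09.
L_total = 10·log₁₀(3.023e+09) = 94.80 dB SPL.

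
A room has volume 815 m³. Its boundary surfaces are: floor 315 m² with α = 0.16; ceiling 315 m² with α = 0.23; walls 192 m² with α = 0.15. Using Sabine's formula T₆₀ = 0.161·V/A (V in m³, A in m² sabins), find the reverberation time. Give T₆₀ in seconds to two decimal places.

0.87 s

Summing Sᵢαᵢ: 315·0.16 + 315·0.23 + 192·0.15 = 151.65 m².
T₆₀ = 0.161·V/A = 0.161·815/151.65 = 0.865 s.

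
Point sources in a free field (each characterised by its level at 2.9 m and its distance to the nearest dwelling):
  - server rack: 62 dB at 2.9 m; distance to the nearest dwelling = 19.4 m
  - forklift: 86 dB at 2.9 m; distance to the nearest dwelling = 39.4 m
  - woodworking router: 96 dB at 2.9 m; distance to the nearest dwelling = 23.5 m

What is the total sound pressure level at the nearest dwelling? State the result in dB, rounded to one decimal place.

Propagate each source to the receiver with L = L_ref − 20·log₁₀(r/r_ref), then add intensities.
server rack: 62 − 20·log₁₀(19.4/2.9) = 62 − 16.51 = 45.49 dB.
forklift: 86 − 20·log₁₀(39.4/2.9) = 86 − 22.66 = 63.34 dB.
woodworking router: 96 − 20·log₁₀(23.5/2.9) = 96 − 18.17 = 77.83 dB.
Σ 10^(L/10) = 6.282e+07 → L_total = 10·log₁₀(6.282e+07) = 77.98 dB.

78.0 dB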